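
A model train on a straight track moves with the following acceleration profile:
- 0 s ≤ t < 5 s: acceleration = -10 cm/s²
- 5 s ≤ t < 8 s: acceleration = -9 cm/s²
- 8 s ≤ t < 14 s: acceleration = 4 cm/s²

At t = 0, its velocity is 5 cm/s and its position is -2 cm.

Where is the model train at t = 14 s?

On each constant-a segment, Δv = aΔt and Δx = v₀Δt + ½aΔt²; chain segment to segment.
0–5 s: v starts 5 cm/s; Δx = 5·5 + ½·-10·5² = -100 cm; v ends -45 cm/s.
5–8 s: v starts -45 cm/s; Δx = -45·3 + ½·-9·3² = -175.5 cm; v ends -72 cm/s.
8–14 s: v starts -72 cm/s; Δx = -72·6 + ½·4·6² = -360 cm; v ends -48 cm/s.
x(14) = -2 + Σ Δx = -637.5 cm.

-637.5 cm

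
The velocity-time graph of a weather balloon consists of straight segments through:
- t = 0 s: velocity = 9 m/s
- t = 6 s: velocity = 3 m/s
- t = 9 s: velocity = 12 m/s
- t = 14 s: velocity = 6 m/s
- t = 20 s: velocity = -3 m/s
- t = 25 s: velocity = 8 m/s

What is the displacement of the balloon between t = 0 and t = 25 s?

Displacement is the signed area under the v-t curve.
0–6 s: ½(9 + 3)(6) = 36 m
6–9 s: ½(3 + 12)(3) = 22.5 m
9–14 s: ½(12 + 6)(5) = 45 m
14–20 s: ½(6 + -3)(6) = 9 m
20–25 s: ½(-3 + 8)(5) = 12.5 m
Net displacement = 125 m

125 m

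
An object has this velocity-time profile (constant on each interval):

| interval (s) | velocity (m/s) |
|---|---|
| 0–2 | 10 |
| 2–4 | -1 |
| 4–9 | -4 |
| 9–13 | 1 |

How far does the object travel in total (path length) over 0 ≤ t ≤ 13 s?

Distance (not displacement) is the total path length: add the absolute areas under v-t.
0–2 s: |10| × 2 = 20 m
2–4 s: |-1| × 2 = 2 m
4–9 s: |-4| × 5 = 20 m
9–13 s: |1| × 4 = 4 m
Total distance = 46 m

46 m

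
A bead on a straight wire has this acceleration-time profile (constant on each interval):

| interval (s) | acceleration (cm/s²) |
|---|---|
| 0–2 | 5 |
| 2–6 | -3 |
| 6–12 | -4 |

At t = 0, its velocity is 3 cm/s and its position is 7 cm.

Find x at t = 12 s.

On each constant-a segment, Δv = aΔt and Δx = v₀Δt + ½aΔt²; chain segment to segment.
0–2 s: v starts 3 cm/s; Δx = 3·2 + ½·5·2² = 16 cm; v ends 13 cm/s.
2–6 s: v starts 13 cm/s; Δx = 13·4 + ½·-3·4² = 28 cm; v ends 1 cm/s.
6–12 s: v starts 1 cm/s; Δx = 1·6 + ½·-4·6² = -66 cm; v ends -23 cm/s.
x(12) = 7 + Σ Δx = -15 cm.

-15 cm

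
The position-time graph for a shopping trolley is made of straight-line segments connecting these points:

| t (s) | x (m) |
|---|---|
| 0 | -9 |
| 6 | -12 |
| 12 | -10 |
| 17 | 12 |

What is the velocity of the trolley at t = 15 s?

Velocity is the slope of the x-t graph on 12–17 s: (12 − -10)/(17 − 12) = 4.4 m/s.

4.4 m/s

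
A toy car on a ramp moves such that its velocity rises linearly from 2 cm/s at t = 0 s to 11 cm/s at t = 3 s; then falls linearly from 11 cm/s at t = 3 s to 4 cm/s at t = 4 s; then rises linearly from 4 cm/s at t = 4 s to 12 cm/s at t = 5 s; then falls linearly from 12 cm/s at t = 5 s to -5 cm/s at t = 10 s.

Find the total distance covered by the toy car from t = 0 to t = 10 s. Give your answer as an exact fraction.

Total distance travelled is ∫|v| dt — sum the magnitudes of each area piece.
0–3 s: |½(2 + 11)(3)| = 19.5 cm
3–4 s: |½(11 + 4)(1)| = 7.5 cm
4–5 s: |½(4 + 12)(1)| = 8 cm
5–10 s: v = 0 at t = 145/17 s; triangle areas 360/17 + 125/34 = 845/34 cm
Total distance = 2035/34 cm

2035/34 cm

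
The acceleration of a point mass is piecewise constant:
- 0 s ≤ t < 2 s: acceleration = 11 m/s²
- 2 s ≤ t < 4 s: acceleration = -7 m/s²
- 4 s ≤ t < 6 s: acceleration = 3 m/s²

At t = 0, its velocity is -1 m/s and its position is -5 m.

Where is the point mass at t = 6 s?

On each constant-a segment, Δv = aΔt and Δx = v₀Δt + ½aΔt²; chain segment to segment.
0–2 s: v starts -1 m/s; Δx = -1·2 + ½·11·2² = 20 m; v ends 21 m/s.
2–4 s: v starts 21 m/s; Δx = 21·2 + ½·-7·2² = 28 m; v ends 7 m/s.
4–6 s: v starts 7 m/s; Δx = 7·2 + ½·3·2² = 20 m; v ends 13 m/s.
x(6) = -5 + Σ Δx = 63 m.

63 m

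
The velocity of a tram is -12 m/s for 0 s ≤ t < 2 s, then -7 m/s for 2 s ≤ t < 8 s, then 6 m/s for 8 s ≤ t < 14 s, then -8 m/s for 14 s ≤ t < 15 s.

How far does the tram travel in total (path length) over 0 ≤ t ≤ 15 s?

Total distance travelled is ∫|v| dt — sum the magnitudes of each area piece.
0–2 s: |-12| × 2 = 24 m
2–8 s: |-7| × 6 = 42 m
8–14 s: |6| × 6 = 36 m
14–15 s: |-8| × 1 = 8 m
Total distance = 110 m

110 m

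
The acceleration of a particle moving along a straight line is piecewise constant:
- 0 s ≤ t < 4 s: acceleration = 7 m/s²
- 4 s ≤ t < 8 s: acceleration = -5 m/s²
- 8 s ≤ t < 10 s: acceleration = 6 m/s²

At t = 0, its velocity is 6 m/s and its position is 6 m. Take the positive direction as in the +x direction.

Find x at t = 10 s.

On each constant-a segment, Δv = aΔt and Δx = v₀Δt + ½aΔt²; chain segment to segment.
0–4 s: v starts 6 m/s; Δx = 6·4 + ½·7·4² = 80 m; v ends 34 m/s.
4–8 s: v starts 34 m/s; Δx = 34·4 + ½·-5·4² = 96 m; v ends 14 m/s.
8–10 s: v starts 14 m/s; Δx = 14·2 + ½·6·2² = 40 m; v ends 26 m/s.
x(10) = 6 + Σ Δx = 222 m.

222 m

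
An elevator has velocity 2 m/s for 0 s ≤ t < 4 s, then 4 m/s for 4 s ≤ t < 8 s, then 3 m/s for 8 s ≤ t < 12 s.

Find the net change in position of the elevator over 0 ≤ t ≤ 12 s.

Displacement is the signed area under the v-t curve.
0–4 s: 2 × 4 = 8 m
4–8 s: 4 × 4 = 16 m
8–12 s: 3 × 4 = 12 m
Net displacement = 36 m

36 m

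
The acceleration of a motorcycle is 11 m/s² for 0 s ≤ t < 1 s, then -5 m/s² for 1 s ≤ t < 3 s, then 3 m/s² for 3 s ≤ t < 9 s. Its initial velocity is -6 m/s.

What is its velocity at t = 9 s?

Δv equals the area under the a-t graph; then v = v₀ + Δv.
0–1 s: 11 × 1 = 11 m/s
1–3 s: -5 × 2 = -10 m/s
3–9 s: 3 × 6 = 18 m/s
Δv = 19 m/s, so v(9) = -6 + (19) = 13 m/s.

13 m/s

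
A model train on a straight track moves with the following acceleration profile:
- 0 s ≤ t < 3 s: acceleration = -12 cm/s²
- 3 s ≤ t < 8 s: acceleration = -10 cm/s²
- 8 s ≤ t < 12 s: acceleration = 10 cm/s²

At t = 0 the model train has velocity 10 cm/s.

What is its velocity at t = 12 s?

Δv equals the area under the a-t graph; then v = v₀ + Δv.
0–3 s: -12 × 3 = -36 cm/s
3–8 s: -10 × 5 = -50 cm/s
8–12 s: 10 × 4 = 40 cm/s
Δv = -46 cm/s, so v(12) = 10 + (-46) = -36 cm/s.

-36 cm/s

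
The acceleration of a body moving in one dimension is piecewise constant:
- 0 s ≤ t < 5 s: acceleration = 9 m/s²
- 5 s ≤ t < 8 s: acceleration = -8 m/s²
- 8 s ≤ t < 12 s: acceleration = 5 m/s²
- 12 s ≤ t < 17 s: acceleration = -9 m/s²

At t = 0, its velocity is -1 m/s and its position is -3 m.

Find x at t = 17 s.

408 m

On each constant-a segment, Δv = aΔt and Δx = v₀Δt + ½aΔt²; chain segment to segment.
0–5 s: v starts -1 m/s; Δx = -1·5 + ½·9·5² = 107.5 m; v ends 44 m/s.
5–8 s: v starts 44 m/s; Δx = 44·3 + ½·-8·3² = 96 m; v ends 20 m/s.
8–12 s: v starts 20 m/s; Δx = 20·4 + ½·5·4² = 120 m; v ends 40 m/s.
12–17 s: v starts 40 m/s; Δx = 40·5 + ½·-9·5² = 87.5 m; v ends -5 m/s.
x(17) = -3 + Σ Δx = 408 m.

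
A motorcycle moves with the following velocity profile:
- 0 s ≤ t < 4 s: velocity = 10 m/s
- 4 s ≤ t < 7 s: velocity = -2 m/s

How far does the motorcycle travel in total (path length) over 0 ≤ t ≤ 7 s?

Total distance travelled is ∫|v| dt — sum the magnitudes of each area piece.
0–4 s: |10| × 4 = 40 m
4–7 s: |-2| × 3 = 6 m
Total distance = 46 m

46 m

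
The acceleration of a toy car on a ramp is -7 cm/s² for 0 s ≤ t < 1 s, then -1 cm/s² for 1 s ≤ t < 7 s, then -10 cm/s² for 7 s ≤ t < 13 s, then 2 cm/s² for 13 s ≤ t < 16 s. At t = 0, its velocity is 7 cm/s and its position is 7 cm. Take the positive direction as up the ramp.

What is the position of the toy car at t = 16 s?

On each constant-a segment, Δv = aΔt and Δx = v₀Δt + ½aΔt²; chain segment to segment.
0–1 s: v starts 7 cm/s; Δx = 7·1 + ½·-7·1² = 3.5 cm; v ends 0 cm/s.
1–7 s: v starts 0 cm/s; Δx = 0·6 + ½·-1·6² = -18 cm; v ends -6 cm/s.
7–13 s: v starts -6 cm/s; Δx = -6·6 + ½·-10·6² = -216 cm; v ends -66 cm/s.
13–16 s: v starts -66 cm/s; Δx = -66·3 + ½·2·3² = -189 cm; v ends -60 cm/s.
x(16) = 7 + Σ Δx = -412.5 cm.

-412.5 cm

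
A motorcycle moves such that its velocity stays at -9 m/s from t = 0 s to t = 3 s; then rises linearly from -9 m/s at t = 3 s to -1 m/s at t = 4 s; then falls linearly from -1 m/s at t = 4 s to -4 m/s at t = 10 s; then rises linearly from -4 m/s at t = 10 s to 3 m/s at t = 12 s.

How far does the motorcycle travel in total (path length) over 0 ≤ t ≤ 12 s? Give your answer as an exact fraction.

Total distance travelled is ∫|v| dt — sum the magnitudes of each area piece.
0–3 s: |-9| × 3 = 27 m
3–4 s: |½(-9 + -1)(1)| = 5 m
4–10 s: |½(-1 + -4)(6)| = 15 m
10–12 s: v = 0 at t = 78/7 s; triangle areas 16/7 + 9/7 = 25/7 m
Total distance = 354/7 m

354/7 m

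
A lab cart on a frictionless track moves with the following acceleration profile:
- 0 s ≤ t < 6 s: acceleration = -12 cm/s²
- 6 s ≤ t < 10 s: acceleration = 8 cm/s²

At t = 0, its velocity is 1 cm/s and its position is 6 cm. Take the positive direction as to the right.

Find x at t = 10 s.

-424 cm

On each constant-a segment, Δv = aΔt and Δx = v₀Δt + ½aΔt²; chain segment to segment.
0–6 s: v starts 1 cm/s; Δx = 1·6 + ½·-12·6² = -210 cm; v ends -71 cm/s.
6–10 s: v starts -71 cm/s; Δx = -71·4 + ½·8·4² = -220 cm; v ends -39 cm/s.
x(10) = 6 + Σ Δx = -424 cm.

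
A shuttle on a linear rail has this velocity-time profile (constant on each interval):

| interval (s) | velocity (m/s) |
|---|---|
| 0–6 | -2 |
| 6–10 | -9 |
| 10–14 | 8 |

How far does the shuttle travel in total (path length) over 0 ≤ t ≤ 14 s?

80 m

Total distance travelled is ∫|v| dt — sum the magnitudes of each area piece.
0–6 s: |-2| × 6 = 12 m
6–10 s: |-9| × 4 = 36 m
10–14 s: |8| × 4 = 32 m
Total distance = 80 m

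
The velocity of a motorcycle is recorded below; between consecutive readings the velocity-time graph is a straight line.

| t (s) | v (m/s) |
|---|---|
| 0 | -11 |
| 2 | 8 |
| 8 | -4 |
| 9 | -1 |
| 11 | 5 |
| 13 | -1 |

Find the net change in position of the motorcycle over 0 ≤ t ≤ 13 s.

Displacement is the signed area under the v-t curve.
0–2 s: ½(-11 + 8)(2) = -3 m
2–8 s: ½(8 + -4)(6) = 12 m
8–9 s: ½(-4 + -1)(1) = -2.5 m
9–11 s: ½(-1 + 5)(2) = 4 m
11–13 s: ½(5 + -1)(2) = 4 m
Net displacement = 14.5 m

14.5 m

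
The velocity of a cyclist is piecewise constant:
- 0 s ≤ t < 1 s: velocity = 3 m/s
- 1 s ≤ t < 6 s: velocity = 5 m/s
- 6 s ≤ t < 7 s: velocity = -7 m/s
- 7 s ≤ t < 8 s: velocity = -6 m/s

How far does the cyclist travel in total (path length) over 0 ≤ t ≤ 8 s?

Distance (not displacement) is the total path length: add the absolute areas under v-t.
0–1 s: |3| × 1 = 3 m
1–6 s: |5| × 5 = 25 m
6–7 s: |-7| × 1 = 7 m
7–8 s: |-6| × 1 = 6 m
Total distance = 41 m

41 m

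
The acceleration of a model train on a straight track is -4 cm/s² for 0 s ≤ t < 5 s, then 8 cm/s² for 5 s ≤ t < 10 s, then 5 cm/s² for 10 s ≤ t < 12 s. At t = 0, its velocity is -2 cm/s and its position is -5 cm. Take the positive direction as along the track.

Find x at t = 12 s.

-29 cm

On each constant-a segment, Δv = aΔt and Δx = v₀Δt + ½aΔt²; chain segment to segment.
0–5 s: v starts -2 cm/s; Δx = -2·5 + ½·-4·5² = -60 cm; v ends -22 cm/s.
5–10 s: v starts -22 cm/s; Δx = -22·5 + ½·8·5² = -10 cm; v ends 18 cm/s.
10–12 s: v starts 18 cm/s; Δx = 18·2 + ½·5·2² = 46 cm; v ends 28 cm/s.
x(12) = -5 + Σ Δx = -29 cm.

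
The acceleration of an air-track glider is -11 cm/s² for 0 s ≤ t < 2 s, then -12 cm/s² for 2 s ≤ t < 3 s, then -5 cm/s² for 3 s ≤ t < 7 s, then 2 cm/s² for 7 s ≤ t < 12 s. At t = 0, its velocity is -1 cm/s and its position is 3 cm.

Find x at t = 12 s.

-480 cm

On each constant-a segment, Δv = aΔt and Δx = v₀Δt + ½aΔt²; chain segment to segment.
0–2 s: v starts -1 cm/s; Δx = -1·2 + ½·-11·2² = -24 cm; v ends -23 cm/s.
2–3 s: v starts -23 cm/s; Δx = -23·1 + ½·-12·1² = -29 cm; v ends -35 cm/s.
3–7 s: v starts -35 cm/s; Δx = -35·4 + ½·-5·4² = -180 cm; v ends -55 cm/s.
7–12 s: v starts -55 cm/s; Δx = -55·5 + ½·2·5² = -250 cm; v ends -45 cm/s.
x(12) = 3 + Σ Δx = -480 cm.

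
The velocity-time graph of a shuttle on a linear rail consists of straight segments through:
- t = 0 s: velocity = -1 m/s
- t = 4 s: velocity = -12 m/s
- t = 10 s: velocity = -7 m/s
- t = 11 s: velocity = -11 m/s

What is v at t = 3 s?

On 0–4 s the graph is linear from -1 to -12 m/s: v(3) = -1 + (-12 − -1)·(3 − 0)/(4 − 0) = -9.25 m/s.

-9.25 m/s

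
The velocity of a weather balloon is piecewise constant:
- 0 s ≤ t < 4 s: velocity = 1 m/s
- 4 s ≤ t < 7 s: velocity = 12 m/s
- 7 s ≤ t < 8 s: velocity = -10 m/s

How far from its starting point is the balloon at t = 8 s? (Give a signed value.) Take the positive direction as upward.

Net displacement equals the area under the velocity-time graph (areas below the axis count negative).
0–4 s: 1 × 4 = 4 m
4–7 s: 12 × 3 = 36 m
7–8 s: -10 × 1 = -10 m
Net displacement = 30 m

30 m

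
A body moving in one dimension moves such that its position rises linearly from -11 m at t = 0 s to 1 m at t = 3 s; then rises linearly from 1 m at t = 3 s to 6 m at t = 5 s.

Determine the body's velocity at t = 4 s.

2.5 m/s

Velocity is the slope of the x-t graph on 3–5 s: (6 − 1)/(5 − 3) = 2.5 m/s.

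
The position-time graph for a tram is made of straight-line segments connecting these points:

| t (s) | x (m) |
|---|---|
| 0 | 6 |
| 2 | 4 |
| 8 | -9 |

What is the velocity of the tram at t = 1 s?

Velocity is the slope of the x-t graph on 0–2 s: (4 − 6)/(2 − 0) = -1 m/s.

-1 m/s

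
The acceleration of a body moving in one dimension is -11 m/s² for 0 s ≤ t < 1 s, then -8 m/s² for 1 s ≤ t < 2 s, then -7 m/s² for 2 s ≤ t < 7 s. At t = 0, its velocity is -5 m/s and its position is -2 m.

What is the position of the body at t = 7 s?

-240 m

On each constant-a segment, Δv = aΔt and Δx = v₀Δt + ½aΔt²; chain segment to segment.
0–1 s: v starts -5 m/s; Δx = -5·1 + ½·-11·1² = -10.5 m; v ends -16 m/s.
1–2 s: v starts -16 m/s; Δx = -16·1 + ½·-8·1² = -20 m; v ends -24 m/s.
2–7 s: v starts -24 m/s; Δx = -24·5 + ½·-7·5² = -207.5 m; v ends -59 m/s.
x(7) = -2 + Σ Δx = -240 m.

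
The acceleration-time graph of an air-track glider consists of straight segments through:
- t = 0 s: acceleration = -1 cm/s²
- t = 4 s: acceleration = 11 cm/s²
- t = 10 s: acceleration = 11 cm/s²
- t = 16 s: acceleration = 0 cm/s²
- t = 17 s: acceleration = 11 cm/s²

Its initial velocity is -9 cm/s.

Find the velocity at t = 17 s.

115.5 cm/s

Δv equals the area under the a-t graph; then v = v₀ + Δv.
0–4 s: ½(-1 + 11)(4) = 20 cm/s
4–10 s: 11 × 6 = 66 cm/s
10–16 s: ½(11 + 0)(6) = 33 cm/s
16–17 s: ½(0 + 11)(1) = 5.5 cm/s
Δv = 124.5 cm/s, so v(17) = -9 + (124.5) = 115.5 cm/s.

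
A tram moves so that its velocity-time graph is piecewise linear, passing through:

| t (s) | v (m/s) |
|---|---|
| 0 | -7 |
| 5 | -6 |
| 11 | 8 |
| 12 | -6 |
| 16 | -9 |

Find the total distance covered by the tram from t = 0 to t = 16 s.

Distance (not displacement) is the total path length: add the absolute areas under v-t.
0–5 s: |½(-7 + -6)(5)| = 32.5 m
5–11 s: v = 0 at t = 53/7 s; triangle areas 54/7 + 96/7 = 150/7 m
11–12 s: v = 0 at t = 81/7 s; triangle areas 16/7 + 9/7 = 25/7 m
12–16 s: |½(-6 + -9)(4)| = 30 m
Total distance = 87.5 m

87.5 m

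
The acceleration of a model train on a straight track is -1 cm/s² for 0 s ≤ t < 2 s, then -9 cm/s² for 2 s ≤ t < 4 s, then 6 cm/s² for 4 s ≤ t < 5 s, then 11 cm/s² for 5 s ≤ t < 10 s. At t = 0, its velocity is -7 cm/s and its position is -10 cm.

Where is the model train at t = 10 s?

On each constant-a segment, Δv = aΔt and Δx = v₀Δt + ½aΔt²; chain segment to segment.
0–2 s: v starts -7 cm/s; Δx = -7·2 + ½·-1·2² = -16 cm; v ends -9 cm/s.
2–4 s: v starts -9 cm/s; Δx = -9·2 + ½·-9·2² = -36 cm; v ends -27 cm/s.
4–5 s: v starts -27 cm/s; Δx = -27·1 + ½·6·1² = -24 cm; v ends -21 cm/s.
5–10 s: v starts -21 cm/s; Δx = -21·5 + ½·11·5² = 32.5 cm; v ends 34 cm/s.
x(10) = -10 + Σ Δx = -53.5 cm.

-53.5 cm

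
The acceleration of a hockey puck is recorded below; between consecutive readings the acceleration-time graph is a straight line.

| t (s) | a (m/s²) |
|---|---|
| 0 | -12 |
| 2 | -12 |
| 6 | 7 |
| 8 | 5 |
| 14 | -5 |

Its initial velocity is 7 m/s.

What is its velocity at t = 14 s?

-15 m/s

Δv equals the area under the a-t graph; then v = v₀ + Δv.
0–2 s: -12 × 2 = -24 m/s
2–6 s: ½(-12 + 7)(4) = -10 m/s
6–8 s: ½(7 + 5)(2) = 12 m/s
8–14 s: ½(5 + -5)(6) = 0 m/s
Δv = -22 m/s, so v(14) = 7 + (-22) = -15 m/s.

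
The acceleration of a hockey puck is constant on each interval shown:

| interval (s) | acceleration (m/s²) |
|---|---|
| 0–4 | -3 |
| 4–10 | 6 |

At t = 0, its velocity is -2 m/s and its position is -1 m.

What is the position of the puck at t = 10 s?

-9 m

On each constant-a segment, Δv = aΔt and Δx = v₀Δt + ½aΔt²; chain segment to segment.
0–4 s: v starts -2 m/s; Δx = -2·4 + ½·-3·4² = -32 m; v ends -14 m/s.
4–10 s: v starts -14 m/s; Δx = -14·6 + ½·6·6² = 24 m; v ends 22 m/s.
x(10) = -1 + Σ Δx = -9 m.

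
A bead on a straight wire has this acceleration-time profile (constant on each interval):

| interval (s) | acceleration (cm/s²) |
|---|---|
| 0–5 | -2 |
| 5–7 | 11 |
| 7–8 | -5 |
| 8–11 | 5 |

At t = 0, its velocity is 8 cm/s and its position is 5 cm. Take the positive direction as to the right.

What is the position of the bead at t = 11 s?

123 cm

On each constant-a segment, Δv = aΔt and Δx = v₀Δt + ½aΔt²; chain segment to segment.
0–5 s: v starts 8 cm/s; Δx = 8·5 + ½·-2·5² = 15 cm; v ends -2 cm/s.
5–7 s: v starts -2 cm/s; Δx = -2·2 + ½·11·2² = 18 cm; v ends 20 cm/s.
7–8 s: v starts 20 cm/s; Δx = 20·1 + ½·-5·1² = 17.5 cm; v ends 15 cm/s.
8–11 s: v starts 15 cm/s; Δx = 15·3 + ½·5·3² = 67.5 cm; v ends 30 cm/s.
x(11) = 5 + Σ Δx = 123 cm.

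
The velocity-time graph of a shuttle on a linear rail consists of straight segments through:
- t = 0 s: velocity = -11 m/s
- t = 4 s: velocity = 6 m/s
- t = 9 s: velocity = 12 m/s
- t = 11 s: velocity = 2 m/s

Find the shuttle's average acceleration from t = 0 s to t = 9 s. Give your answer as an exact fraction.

23/9 m/s²

Average acceleration = Δv/Δt = (12 − -11)/(9 − 0) = 23/9 m/s².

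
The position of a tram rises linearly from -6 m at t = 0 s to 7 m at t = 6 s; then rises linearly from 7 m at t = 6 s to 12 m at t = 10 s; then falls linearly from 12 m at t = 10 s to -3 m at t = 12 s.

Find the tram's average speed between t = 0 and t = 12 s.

2.75 m/s

Average speed = (total path length)/(elapsed time); on a piecewise-linear x-t graph the path length is Σ|Δx|.
0–6 s: |Δx| = |7 − -6| = 13 m
6–10 s: |Δx| = |12 − 7| = 5 m
10–12 s: |Δx| = |-3 − 12| = 15 m
Total path = 33 m; average speed = 33/12 = 2.75 m/s.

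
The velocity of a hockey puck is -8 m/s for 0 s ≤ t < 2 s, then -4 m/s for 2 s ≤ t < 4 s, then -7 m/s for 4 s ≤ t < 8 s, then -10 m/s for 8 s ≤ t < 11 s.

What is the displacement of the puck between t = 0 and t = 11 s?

Net displacement equals the area under the velocity-time graph (areas below the axis count negative).
0–2 s: -8 × 2 = -16 m
2–4 s: -4 × 2 = -8 m
4–8 s: -7 × 4 = -28 m
8–11 s: -10 × 3 = -30 m
Net displacement = -82 m

-82 m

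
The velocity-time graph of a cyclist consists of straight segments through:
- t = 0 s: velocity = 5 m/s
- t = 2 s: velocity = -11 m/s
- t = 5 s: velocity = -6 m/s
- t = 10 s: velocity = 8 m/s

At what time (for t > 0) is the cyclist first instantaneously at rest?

t = 0.625 s

v changes sign on 0–2 s (from 5 to -11); the graph is linear there, so v = 0 at t = 0 + (-5)·(2 − 0)/(-11 − 5) = 0.625 s.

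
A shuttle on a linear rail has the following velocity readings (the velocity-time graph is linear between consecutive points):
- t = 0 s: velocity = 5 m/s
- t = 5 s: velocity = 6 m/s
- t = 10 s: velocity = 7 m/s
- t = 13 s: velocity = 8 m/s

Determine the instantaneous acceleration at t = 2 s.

Acceleration is the slope of the v-t graph on 0–5 s: (6 − 5)/(5 − 0) = 0.2 m/s².

0.2 m/s²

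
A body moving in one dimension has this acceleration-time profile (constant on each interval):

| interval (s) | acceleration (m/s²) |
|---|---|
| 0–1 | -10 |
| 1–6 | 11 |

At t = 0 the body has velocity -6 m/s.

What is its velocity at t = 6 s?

Δv equals the area under the a-t graph; then v = v₀ + Δv.
0–1 s: -10 × 1 = -10 m/s
1–6 s: 11 × 5 = 55 m/s
Δv = 45 m/s, so v(6) = -6 + (45) = 39 m/s.

39 m/s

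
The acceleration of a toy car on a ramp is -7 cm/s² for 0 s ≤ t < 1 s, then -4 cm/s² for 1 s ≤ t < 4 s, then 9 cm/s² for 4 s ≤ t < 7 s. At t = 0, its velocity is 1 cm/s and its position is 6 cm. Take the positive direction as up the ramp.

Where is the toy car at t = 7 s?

-46 cm

On each constant-a segment, Δv = aΔt and Δx = v₀Δt + ½aΔt²; chain segment to segment.
0–1 s: v starts 1 cm/s; Δx = 1·1 + ½·-7·1² = -2.5 cm; v ends -6 cm/s.
1–4 s: v starts -6 cm/s; Δx = -6·3 + ½·-4·3² = -36 cm; v ends -18 cm/s.
4–7 s: v starts -18 cm/s; Δx = -18·3 + ½·9·3² = -13.5 cm; v ends 9 cm/s.
x(7) = 6 + Σ Δx = -46 cm.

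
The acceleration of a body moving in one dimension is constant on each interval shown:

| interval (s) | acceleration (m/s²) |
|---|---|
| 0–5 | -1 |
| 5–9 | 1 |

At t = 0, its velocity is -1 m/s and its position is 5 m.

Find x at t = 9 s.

-28.5 m

On each constant-a segment, Δv = aΔt and Δx = v₀Δt + ½aΔt²; chain segment to segment.
0–5 s: v starts -1 m/s; Δx = -1·5 + ½·-1·5² = -17.5 m; v ends -6 m/s.
5–9 s: v starts -6 m/s; Δx = -6·4 + ½·1·4² = -16 m; v ends -2 m/s.
x(9) = 5 + Σ Δx = -28.5 m.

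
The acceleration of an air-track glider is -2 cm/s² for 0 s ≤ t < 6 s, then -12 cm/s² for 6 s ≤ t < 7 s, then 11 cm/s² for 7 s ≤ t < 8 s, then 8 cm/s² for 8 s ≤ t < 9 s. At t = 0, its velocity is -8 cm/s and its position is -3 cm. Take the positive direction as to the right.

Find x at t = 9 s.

-156.5 cm

On each constant-a segment, Δv = aΔt and Δx = v₀Δt + ½aΔt²; chain segment to segment.
0–6 s: v starts -8 cm/s; Δx = -8·6 + ½·-2·6² = -84 cm; v ends -20 cm/s.
6–7 s: v starts -20 cm/s; Δx = -20·1 + ½·-12·1² = -26 cm; v ends -32 cm/s.
7–8 s: v starts -32 cm/s; Δx = -32·1 + ½·11·1² = -26.5 cm; v ends -21 cm/s.
8–9 s: v starts -21 cm/s; Δx = -21·1 + ½·8·1² = -17 cm; v ends -13 cm/s.
x(9) = -3 + Σ Δx = -156.5 cm.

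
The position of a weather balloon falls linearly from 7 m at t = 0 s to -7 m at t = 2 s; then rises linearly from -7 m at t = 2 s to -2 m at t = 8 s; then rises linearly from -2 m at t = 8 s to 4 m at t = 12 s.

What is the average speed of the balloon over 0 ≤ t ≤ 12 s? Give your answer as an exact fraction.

Average speed = (total path length)/(elapsed time); on a piecewise-linear x-t graph the path length is Σ|Δx|.
0–2 s: |Δx| = |-7 − 7| = 14 m
2–8 s: |Δx| = |-2 − -7| = 5 m
8–12 s: |Δx| = |4 − -2| = 6 m
Total path = 25 m; average speed = 25/12 = 25/12 m/s.

25/12 m/s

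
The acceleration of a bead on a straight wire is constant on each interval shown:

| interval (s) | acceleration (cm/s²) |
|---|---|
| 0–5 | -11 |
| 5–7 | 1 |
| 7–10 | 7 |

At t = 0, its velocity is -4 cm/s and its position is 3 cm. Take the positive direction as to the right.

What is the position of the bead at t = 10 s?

On each constant-a segment, Δv = aΔt and Δx = v₀Δt + ½aΔt²; chain segment to segment.
0–5 s: v starts -4 cm/s; Δx = -4·5 + ½·-11·5² = -157.5 cm; v ends -59 cm/s.
5–7 s: v starts -59 cm/s; Δx = -59·2 + ½·1·2² = -116 cm; v ends -57 cm/s.
7–10 s: v starts -57 cm/s; Δx = -57·3 + ½·7·3² = -139.5 cm; v ends -36 cm/s.
x(10) = 3 + Σ Δx = -410 cm.

-410 cm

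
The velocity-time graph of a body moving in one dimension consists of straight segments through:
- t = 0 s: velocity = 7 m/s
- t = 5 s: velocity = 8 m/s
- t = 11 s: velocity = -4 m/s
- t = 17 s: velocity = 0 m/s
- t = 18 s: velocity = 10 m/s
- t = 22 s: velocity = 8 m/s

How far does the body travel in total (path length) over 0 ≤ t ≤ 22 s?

110.5 m

Total distance travelled is ∫|v| dt — sum the magnitudes of each area piece.
0–5 s: |½(7 + 8)(5)| = 37.5 m
5–11 s: v = 0 at t = 9 s; triangle areas 16 + 4 = 20 m
11–17 s: |½(-4 + 0)(6)| = 12 m
17–18 s: |½(0 + 10)(1)| = 5 m
18–22 s: |½(10 + 8)(4)| = 36 m
Total distance = 110.5 m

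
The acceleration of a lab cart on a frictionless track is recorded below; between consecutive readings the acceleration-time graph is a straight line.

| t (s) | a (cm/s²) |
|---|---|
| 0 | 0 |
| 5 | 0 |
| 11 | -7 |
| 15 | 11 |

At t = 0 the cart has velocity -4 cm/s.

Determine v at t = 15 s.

-17 cm/s

Δv equals the area under the a-t graph; then v = v₀ + Δv.
0–5 s: 0 × 5 = 0 cm/s
5–11 s: ½(0 + -7)(6) = -21 cm/s
11–15 s: ½(-7 + 11)(4) = 8 cm/s
Δv = -13 cm/s, so v(15) = -4 + (-13) = -17 cm/s.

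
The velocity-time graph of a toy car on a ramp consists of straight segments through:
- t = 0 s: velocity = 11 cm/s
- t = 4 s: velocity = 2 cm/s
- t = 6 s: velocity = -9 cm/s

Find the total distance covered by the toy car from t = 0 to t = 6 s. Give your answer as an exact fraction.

Total distance travelled is ∫|v| dt — sum the magnitudes of each area piece.
0–4 s: |½(11 + 2)(4)| = 26 cm
4–6 s: v = 0 at t = 48/11 s; triangle areas 4/11 + 81/11 = 85/11 cm
Total distance = 371/11 cm

371/11 cm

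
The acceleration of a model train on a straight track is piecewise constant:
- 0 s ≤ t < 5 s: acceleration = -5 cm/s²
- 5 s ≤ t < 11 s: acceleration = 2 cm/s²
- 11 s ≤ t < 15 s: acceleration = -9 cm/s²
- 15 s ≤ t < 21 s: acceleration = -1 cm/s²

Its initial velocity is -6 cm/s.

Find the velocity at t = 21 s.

-61 cm/s

Δv equals the area under the a-t graph; then v = v₀ + Δv.
0–5 s: -5 × 5 = -25 cm/s
5–11 s: 2 × 6 = 12 cm/s
11–15 s: -9 × 4 = -36 cm/s
15–21 s: -1 × 6 = -6 cm/s
Δv = -55 cm/s, so v(21) = -6 + (-55) = -61 cm/s.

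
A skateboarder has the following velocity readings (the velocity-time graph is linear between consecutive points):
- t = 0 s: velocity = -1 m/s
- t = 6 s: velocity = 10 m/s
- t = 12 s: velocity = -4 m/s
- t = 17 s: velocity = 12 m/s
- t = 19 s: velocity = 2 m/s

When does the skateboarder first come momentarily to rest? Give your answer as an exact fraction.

t = 6/11 s

v changes sign on 0–6 s (from -1 to 10); the graph is linear there, so v = 0 at t = 0 + (1)·(6 − 0)/(10 − -1) = 6/11 s.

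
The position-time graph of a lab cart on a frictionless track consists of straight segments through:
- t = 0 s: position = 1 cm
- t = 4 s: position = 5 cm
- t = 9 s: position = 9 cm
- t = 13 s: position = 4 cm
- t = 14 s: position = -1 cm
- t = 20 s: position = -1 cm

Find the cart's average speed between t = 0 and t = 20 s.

0.9 cm/s

Average speed = (total path length)/(elapsed time); on a piecewise-linear x-t graph the path length is Σ|Δx|.
0–4 s: |Δx| = |5 − 1| = 4 cm
4–9 s: |Δx| = |9 − 5| = 4 cm
9–13 s: |Δx| = |4 − 9| = 5 cm
13–14 s: |Δx| = |-1 − 4| = 5 cm
14–20 s: |Δx| = |-1 − -1| = 0 cm
Total path = 18 cm; average speed = 18/20 = 0.9 cm/s.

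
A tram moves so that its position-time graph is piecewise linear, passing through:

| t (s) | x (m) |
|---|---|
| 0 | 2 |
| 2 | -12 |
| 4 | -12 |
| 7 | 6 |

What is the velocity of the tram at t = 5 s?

Velocity is the slope of the x-t graph on 4–7 s: (6 − -12)/(7 − 4) = 6 m/s.

6 m/s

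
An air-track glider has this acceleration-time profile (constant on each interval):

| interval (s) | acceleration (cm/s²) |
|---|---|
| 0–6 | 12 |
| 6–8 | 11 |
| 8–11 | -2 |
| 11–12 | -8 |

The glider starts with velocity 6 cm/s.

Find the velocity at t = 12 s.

Δv equals the area under the a-t graph; then v = v₀ + Δv.
0–6 s: 12 × 6 = 72 cm/s
6–8 s: 11 × 2 = 22 cm/s
8–11 s: -2 × 3 = -6 cm/s
11–12 s: -8 × 1 = -8 cm/s
Δv = 80 cm/s, so v(12) = 6 + (80) = 86 cm/s.

86 cm/s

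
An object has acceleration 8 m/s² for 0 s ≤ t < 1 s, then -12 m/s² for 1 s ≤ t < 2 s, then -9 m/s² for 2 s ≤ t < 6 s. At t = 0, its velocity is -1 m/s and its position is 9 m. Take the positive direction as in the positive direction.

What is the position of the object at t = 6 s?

-79 m

On each constant-a segment, Δv = aΔt and Δx = v₀Δt + ½aΔt²; chain segment to segment.
0–1 s: v starts -1 m/s; Δx = -1·1 + ½·8·1² = 3 m; v ends 7 m/s.
1–2 s: v starts 7 m/s; Δx = 7·1 + ½·-12·1² = 1 m; v ends -5 m/s.
2–6 s: v starts -5 m/s; Δx = -5·4 + ½·-9·4² = -92 m; v ends -41 m/s.
x(6) = 9 + Σ Δx = -79 m.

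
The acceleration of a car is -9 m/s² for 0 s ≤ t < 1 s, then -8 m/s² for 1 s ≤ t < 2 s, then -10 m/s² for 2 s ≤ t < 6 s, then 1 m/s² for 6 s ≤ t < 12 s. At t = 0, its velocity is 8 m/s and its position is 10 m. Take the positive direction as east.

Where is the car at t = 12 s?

On each constant-a segment, Δv = aΔt and Δx = v₀Δt + ½aΔt²; chain segment to segment.
0–1 s: v starts 8 m/s; Δx = 8·1 + ½·-9·1² = 3.5 m; v ends -1 m/s.
1–2 s: v starts -1 m/s; Δx = -1·1 + ½·-8·1² = -5 m; v ends -9 m/s.
2–6 s: v starts -9 m/s; Δx = -9·4 + ½·-10·4² = -116 m; v ends -49 m/s.
6–12 s: v starts -49 m/s; Δx = -49·6 + ½·1·6² = -276 m; v ends -43 m/s.
x(12) = 10 + Σ Δx = -383.5 m.

-383.5 m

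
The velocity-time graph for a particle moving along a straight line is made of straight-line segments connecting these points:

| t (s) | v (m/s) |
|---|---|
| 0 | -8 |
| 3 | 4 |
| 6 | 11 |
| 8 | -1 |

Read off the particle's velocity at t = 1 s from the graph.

-4 m/s

On 0–3 s the graph is linear from -8 to 4 m/s: v(1) = -8 + (4 − -8)·(1 − 0)/(3 − 0) = -4 m/s.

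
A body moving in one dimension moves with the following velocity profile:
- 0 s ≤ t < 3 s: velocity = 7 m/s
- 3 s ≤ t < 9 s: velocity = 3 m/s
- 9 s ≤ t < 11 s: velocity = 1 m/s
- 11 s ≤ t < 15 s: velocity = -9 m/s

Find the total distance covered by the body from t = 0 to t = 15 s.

77 m

Distance (not displacement) is the total path length: add the absolute areas under v-t.
0–3 s: |7| × 3 = 21 m
3–9 s: |3| × 6 = 18 m
9–11 s: |1| × 2 = 2 m
11–15 s: |-9| × 4 = 36 m
Total distance = 77 m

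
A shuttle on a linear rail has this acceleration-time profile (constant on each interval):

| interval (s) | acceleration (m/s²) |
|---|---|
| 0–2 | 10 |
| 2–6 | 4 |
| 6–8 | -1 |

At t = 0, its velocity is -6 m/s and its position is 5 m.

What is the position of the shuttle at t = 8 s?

On each constant-a segment, Δv = aΔt and Δx = v₀Δt + ½aΔt²; chain segment to segment.
0–2 s: v starts -6 m/s; Δx = -6·2 + ½·10·2² = 8 m; v ends 14 m/s.
2–6 s: v starts 14 m/s; Δx = 14·4 + ½·4·4² = 88 m; v ends 30 m/s.
6–8 s: v starts 30 m/s; Δx = 30·2 + ½·-1·2² = 58 m; v ends 28 m/s.
x(8) = 5 + Σ Δx = 159 m.

159 m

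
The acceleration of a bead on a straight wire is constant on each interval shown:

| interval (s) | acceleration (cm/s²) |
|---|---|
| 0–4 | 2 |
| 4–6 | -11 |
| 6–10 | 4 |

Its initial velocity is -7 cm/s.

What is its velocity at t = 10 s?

Δv equals the area under the a-t graph; then v = v₀ + Δv.
0–4 s: 2 × 4 = 8 cm/s
4–6 s: -11 × 2 = -22 cm/s
6–10 s: 4 × 4 = 16 cm/s
Δv = 2 cm/s, so v(10) = -7 + (2) = -5 cm/s.

-5 cm/s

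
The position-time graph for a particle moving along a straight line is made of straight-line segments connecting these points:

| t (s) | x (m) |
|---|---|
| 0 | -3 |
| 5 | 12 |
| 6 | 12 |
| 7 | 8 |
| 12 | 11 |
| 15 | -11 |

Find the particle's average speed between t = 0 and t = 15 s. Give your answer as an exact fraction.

Average speed = (total path length)/(elapsed time); on a piecewise-linear x-t graph the path length is Σ|Δx|.
0–5 s: |Δx| = |12 − -3| = 15 m
5–6 s: |Δx| = |12 − 12| = 0 m
6–7 s: |Δx| = |8 − 12| = 4 m
7–12 s: |Δx| = |11 − 8| = 3 m
12–15 s: |Δx| = |-11 − 11| = 22 m
Total path = 44 m; average speed = 44/15 = 44/15 m/s.

44/15 m/s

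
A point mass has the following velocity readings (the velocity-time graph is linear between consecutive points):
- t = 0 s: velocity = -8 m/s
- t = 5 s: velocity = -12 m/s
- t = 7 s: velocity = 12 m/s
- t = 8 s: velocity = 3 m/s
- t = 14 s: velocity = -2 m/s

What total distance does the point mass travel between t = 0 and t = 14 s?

Distance (not displacement) is the total path length: add the absolute areas under v-t.
0–5 s: |½(-8 + -12)(5)| = 50 m
5–7 s: v = 0 at t = 6 s; triangle areas 6 + 6 = 12 m
7–8 s: |½(12 + 3)(1)| = 7.5 m
8–14 s: v = 0 at t = 11.6 s; triangle areas 5.4 + 2.4 = 7.8 m
Total distance = 77.3 m

77.3 m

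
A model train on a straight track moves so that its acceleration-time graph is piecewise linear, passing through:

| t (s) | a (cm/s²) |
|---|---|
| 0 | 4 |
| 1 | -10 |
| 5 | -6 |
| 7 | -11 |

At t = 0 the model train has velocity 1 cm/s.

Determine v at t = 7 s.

-51 cm/s

Δv equals the area under the a-t graph; then v = v₀ + Δv.
0–1 s: ½(4 + -10)(1) = -3 cm/s
1–5 s: ½(-10 + -6)(4) = -32 cm/s
5–7 s: ½(-6 + -11)(2) = -17 cm/s
Δv = -52 cm/s, so v(7) = 1 + (-52) = -51 cm/s.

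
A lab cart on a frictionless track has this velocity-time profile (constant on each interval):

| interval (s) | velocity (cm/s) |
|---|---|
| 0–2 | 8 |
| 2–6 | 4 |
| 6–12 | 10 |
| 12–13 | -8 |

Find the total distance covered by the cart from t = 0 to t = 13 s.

Distance (not displacement) is the total path length: add the absolute areas under v-t.
0–2 s: |8| × 2 = 16 cm
2–6 s: |4| × 4 = 16 cm
6–12 s: |10| × 6 = 60 cm
12–13 s: |-8| × 1 = 8 cm
Total distance = 100 cm

100 cm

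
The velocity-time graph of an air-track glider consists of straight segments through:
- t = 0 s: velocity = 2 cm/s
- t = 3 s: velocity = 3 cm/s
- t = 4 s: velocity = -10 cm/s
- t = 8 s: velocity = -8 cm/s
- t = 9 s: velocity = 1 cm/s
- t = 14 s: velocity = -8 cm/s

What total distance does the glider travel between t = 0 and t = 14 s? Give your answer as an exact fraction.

Distance (not displacement) is the total path length: add the absolute areas under v-t.
0–3 s: |½(2 + 3)(3)| = 7.5 cm
3–4 s: v = 0 at t = 42/13 s; triangle areas 9/26 + 50/13 = 109/26 cm
4–8 s: |½(-10 + -8)(4)| = 36 cm
8–9 s: v = 0 at t = 80/9 s; triangle areas 32/9 + 1/18 = 65/18 cm
9–14 s: v = 0 at t = 86/9 s; triangle areas 5/18 + 160/9 = 325/18 cm
Total distance = 2705/39 cm

2705/39 cm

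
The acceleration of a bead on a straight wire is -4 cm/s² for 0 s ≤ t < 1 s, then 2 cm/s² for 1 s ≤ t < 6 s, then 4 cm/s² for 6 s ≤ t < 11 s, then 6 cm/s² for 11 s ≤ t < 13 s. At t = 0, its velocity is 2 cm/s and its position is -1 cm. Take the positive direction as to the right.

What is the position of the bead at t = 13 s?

On each constant-a segment, Δv = aΔt and Δx = v₀Δt + ½aΔt²; chain segment to segment.
0–1 s: v starts 2 cm/s; Δx = 2·1 + ½·-4·1² = 0 cm; v ends -2 cm/s.
1–6 s: v starts -2 cm/s; Δx = -2·5 + ½·2·5² = 15 cm; v ends 8 cm/s.
6–11 s: v starts 8 cm/s; Δx = 8·5 + ½·4·5² = 90 cm; v ends 28 cm/s.
11–13 s: v starts 28 cm/s; Δx = 28·2 + ½·6·2² = 68 cm; v ends 40 cm/s.
x(13) = -1 + Σ Δx = 172 cm.

172 cm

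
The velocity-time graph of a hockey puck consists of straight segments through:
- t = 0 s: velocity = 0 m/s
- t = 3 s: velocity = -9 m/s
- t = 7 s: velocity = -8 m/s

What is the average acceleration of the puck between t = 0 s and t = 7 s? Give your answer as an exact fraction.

Average acceleration = Δv/Δt = (-8 − 0)/(7 − 0) = -8/7 m/s².

-8/7 m/s²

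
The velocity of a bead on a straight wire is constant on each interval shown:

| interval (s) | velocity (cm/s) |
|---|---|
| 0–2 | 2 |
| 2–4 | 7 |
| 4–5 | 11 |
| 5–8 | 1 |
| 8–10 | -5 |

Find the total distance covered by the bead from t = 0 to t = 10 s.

42 cm

Total distance travelled is ∫|v| dt — sum the magnitudes of each area piece.
0–2 s: |2| × 2 = 4 cm
2–4 s: |7| × 2 = 14 cm
4–5 s: |11| × 1 = 11 cm
5–8 s: |1| × 3 = 3 cm
8–10 s: |-5| × 2 = 10 cm
Total distance = 42 cm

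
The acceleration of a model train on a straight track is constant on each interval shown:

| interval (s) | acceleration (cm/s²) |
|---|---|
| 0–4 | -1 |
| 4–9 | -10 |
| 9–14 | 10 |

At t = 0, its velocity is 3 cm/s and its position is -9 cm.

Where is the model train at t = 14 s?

-265 cm

On each constant-a segment, Δv = aΔt and Δx = v₀Δt + ½aΔt²; chain segment to segment.
0–4 s: v starts 3 cm/s; Δx = 3·4 + ½·-1·4² = 4 cm; v ends -1 cm/s.
4–9 s: v starts -1 cm/s; Δx = -1·5 + ½·-10·5² = -130 cm; v ends -51 cm/s.
9–14 s: v starts -51 cm/s; Δx = -51·5 + ½·10·5² = -130 cm; v ends -1 cm/s.
x(14) = -9 + Σ Δx = -265 cm.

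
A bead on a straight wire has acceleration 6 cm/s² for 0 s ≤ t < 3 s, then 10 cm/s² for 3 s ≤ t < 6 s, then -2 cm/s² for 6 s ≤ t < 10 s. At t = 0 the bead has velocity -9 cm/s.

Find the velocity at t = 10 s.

31 cm/s

Δv equals the area under the a-t graph; then v = v₀ + Δv.
0–3 s: 6 × 3 = 18 cm/s
3–6 s: 10 × 3 = 30 cm/s
6–10 s: -2 × 4 = -8 cm/s
Δv = 40 cm/s, so v(10) = -9 + (40) = 31 cm/s.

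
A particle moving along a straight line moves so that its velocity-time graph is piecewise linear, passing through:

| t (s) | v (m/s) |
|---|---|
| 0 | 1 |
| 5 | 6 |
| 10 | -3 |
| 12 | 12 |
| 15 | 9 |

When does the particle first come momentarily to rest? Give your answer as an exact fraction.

v changes sign on 5–10 s (from 6 to -3); the graph is linear there, so v = 0 at t = 5 + (-6)·(10 − 5)/(-3 − 6) = 25/3 s.

t = 25/3 s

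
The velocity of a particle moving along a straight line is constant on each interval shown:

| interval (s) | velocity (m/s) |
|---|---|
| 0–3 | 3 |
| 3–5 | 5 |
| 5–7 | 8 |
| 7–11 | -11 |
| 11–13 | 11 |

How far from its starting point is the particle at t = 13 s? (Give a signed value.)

Displacement is the signed area under the v-t curve.
0–3 s: 3 × 3 = 9 m
3–5 s: 5 × 2 = 10 m
5–7 s: 8 × 2 = 16 m
7–11 s: -11 × 4 = -44 m
11–13 s: 11 × 2 = 22 m
Net displacement = 13 m

13 m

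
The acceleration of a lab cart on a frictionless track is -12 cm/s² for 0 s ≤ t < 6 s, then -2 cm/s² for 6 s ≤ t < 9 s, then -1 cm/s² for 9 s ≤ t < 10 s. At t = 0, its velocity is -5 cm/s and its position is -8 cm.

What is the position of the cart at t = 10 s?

On each constant-a segment, Δv = aΔt and Δx = v₀Δt + ½aΔt²; chain segment to segment.
0–6 s: v starts -5 cm/s; Δx = -5·6 + ½·-12·6² = -246 cm; v ends -77 cm/s.
6–9 s: v starts -77 cm/s; Δx = -77·3 + ½·-2·3² = -240 cm; v ends -83 cm/s.
9–10 s: v starts -83 cm/s; Δx = -83·1 + ½·-1·1² = -83.5 cm; v ends -84 cm/s.
x(10) = -8 + Σ Δx = -577.5 cm.

-577.5 cm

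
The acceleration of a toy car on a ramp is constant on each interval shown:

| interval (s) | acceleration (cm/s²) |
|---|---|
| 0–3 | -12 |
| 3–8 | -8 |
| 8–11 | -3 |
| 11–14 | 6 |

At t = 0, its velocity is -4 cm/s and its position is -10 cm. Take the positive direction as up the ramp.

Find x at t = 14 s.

On each constant-a segment, Δv = aΔt and Δx = v₀Δt + ½aΔt²; chain segment to segment.
0–3 s: v starts -4 cm/s; Δx = -4·3 + ½·-12·3² = -66 cm; v ends -40 cm/s.
3–8 s: v starts -40 cm/s; Δx = -40·5 + ½·-8·5² = -300 cm; v ends -80 cm/s.
8–11 s: v starts -80 cm/s; Δx = -80·3 + ½·-3·3² = -253.5 cm; v ends -89 cm/s.
11–14 s: v starts -89 cm/s; Δx = -89·3 + ½·6·3² = -240 cm; v ends -71 cm/s.
x(14) = -10 + Σ Δx = -869.5 cm.

-869.5 cm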